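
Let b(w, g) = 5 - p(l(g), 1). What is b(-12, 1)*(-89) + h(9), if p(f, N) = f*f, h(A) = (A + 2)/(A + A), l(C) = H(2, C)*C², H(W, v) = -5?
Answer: 32051/18 ≈ 1780.6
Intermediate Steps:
l(C) = -5*C²
h(A) = (2 + A)/(2*A) (h(A) = (2 + A)/((2*A)) = (2 + A)*(1/(2*A)) = (2 + A)/(2*A))
p(f, N) = f²
b(w, g) = 5 - 25*g⁴ (b(w, g) = 5 - (-5*g²)² = 5 - 25*g⁴)
b(-12, 1)*(-89) + h(9) = (5 - 25*1⁴)*(-89) + (½)*(2 + 9)/9 = (5 - 25*1)*(-89) + (½)*(⅑)*11 = (5 - 25)*(-89) + 11/18 = -20*(-89) + 11/18 = 1780 + 11/18 = 32051/18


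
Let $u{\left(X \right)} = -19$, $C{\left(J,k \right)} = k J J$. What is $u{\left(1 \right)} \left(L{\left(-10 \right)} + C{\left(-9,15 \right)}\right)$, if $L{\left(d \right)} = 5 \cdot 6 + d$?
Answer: $-23465$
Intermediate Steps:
$L{\left(d \right)} = 30 + d$
$C{\left(J,k \right)} = k J^{2}$ ($C{\left(J,k \right)} = J k J = k J^{2}$)
$u{\left(1 \right)} \left(L{\left(-10 \right)} + C{\left(-9,15 \right)}\right) = - 19 \left(\left(30 - 10\right) + 15 \left(-9\right)^{2}\right) = - 19 \left(20 + 15 \cdot 81\right) = - 19 \left(20 + 1215\right) = \left(-19\right) 1235 = -23465$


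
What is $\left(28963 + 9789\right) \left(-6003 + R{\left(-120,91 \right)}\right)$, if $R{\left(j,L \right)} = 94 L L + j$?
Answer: $29927820832$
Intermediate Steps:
$R{\left(j,L \right)} = j + 94 L^{2}$ ($R{\left(j,L \right)} = 94 L^{2} + j = j + 94 L^{2}$)
$\left(28963 + 9789\right) \left(-6003 + R{\left(-120,91 \right)}\right) = \left(28963 + 9789\right) \left(-6003 - \left(120 - 94 \cdot 91^{2}\right)\right) = 38752 \left(-6003 + \left(-120 + 94 \cdot 8281\right)\right) = 38752 \left(-6003 + \left(-120 + 778414\right)\right) = 38752 \left(-6003 + 778294\right) = 38752 \cdot 772291 = 29927820832$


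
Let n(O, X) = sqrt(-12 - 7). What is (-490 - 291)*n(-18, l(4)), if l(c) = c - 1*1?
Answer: -781*I*sqrt(19) ≈ -3404.3*I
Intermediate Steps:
l(c) = -1 + c (l(c) = c - 1 = -1 + c)
n(O, X) = I*sqrt(19) (n(O, X) = sqrt(-19) = I*sqrt(19))
(-490 - 291)*n(-18, l(4)) = (-490 - 291)*(I*sqrt(19)) = -781*I*sqrt(19)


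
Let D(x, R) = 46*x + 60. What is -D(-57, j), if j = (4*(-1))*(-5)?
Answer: 2562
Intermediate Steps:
j = 20 (j = -4*(-5) = 20)
D(x, R) = 60 + 46*x
-D(-57, j) = -(60 + 46*(-57)) = -(60 - 2622) = -1*(-2562) = 2562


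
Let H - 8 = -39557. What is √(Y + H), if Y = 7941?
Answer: 6*I*√878 ≈ 177.79*I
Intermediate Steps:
H = -39549 (H = 8 - 39557 = -39549)
√(Y + H) = √(7941 - 39549) = √(-31608) = 6*I*√878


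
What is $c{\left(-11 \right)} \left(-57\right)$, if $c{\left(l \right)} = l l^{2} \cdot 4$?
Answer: $303468$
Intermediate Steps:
$c{\left(l \right)} = 4 l^{3}$ ($c{\left(l \right)} = l^{3} \cdot 4 = 4 l^{3}$)
$c{\left(-11 \right)} \left(-57\right) = 4 \left(-11\right)^{3} \left(-57\right) = 4 \left(-1331\right) \left(-57\right) = \left(-5324\right) \left(-57\right) = 303468$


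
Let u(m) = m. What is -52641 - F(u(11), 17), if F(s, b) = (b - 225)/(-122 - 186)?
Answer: -4053409/77 ≈ -52642.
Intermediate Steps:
F(s, b) = 225/308 - b/308 (F(s, b) = (-225 + b)/(-308) = (-225 + b)*(-1/308) = 225/308 - b/308)
-52641 - F(u(11), 17) = -52641 - (225/308 - 1/308*17) = -52641 - (225/308 - 17/308) = -52641 - 1*52/77 = -52641 - 52/77 = -4053409/77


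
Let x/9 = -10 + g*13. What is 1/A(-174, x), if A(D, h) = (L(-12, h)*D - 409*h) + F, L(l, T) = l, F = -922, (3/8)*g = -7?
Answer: 1/931232 ≈ 1.0738e-6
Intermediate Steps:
g = -56/3 (g = (8/3)*(-7) = -56/3 ≈ -18.667)
x = -2274 (x = 9*(-10 - 56/3*13) = 9*(-10 - 728/3) = 9*(-758/3) = -2274)
A(D, h) = -922 - 409*h - 12*D (A(D, h) = (-12*D - 409*h) - 922 = (-409*h - 12*D) - 922 = -922 - 409*h - 12*D)
1/A(-174, x) = 1/(-922 - 409*(-2274) - 12*(-174)) = 1/(-922 + 930066 + 2088) = 1/931232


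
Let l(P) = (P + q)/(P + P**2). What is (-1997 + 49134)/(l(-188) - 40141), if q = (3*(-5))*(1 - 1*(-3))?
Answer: -414287093/352799311 ≈ -1.1743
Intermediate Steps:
q = -60 (q = -15*(1 + 3) = -15*4 = -60)
l(P) = (-60 + P)/(P + P**2) (l(P) = (P - 60)/(P + P**2) = (-60 + P)/(P + P**2))
(-1997 + 49134)/(l(-188) - 40141) = (-1997 + 49134)/((-60 - 188)/((-188)*(1 - 188)) - 40141) = 47137/(-1/188*(-248)/(-187) - 40141) = 47137/(-1/188*(-1/187)*(-248) - 40141) = 47137/(-62/8789 - 40141) = 47137/(-352799311/8789) = 47137*(-8789/352799311) = -414287093/352799311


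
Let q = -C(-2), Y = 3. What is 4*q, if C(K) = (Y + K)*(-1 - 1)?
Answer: 8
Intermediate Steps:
C(K) = -6 - 2*K (C(K) = (3 + K)*(-1 - 1) = (3 + K)*(-2) = -6 - 2*K)
q = 2 (q = -(-6 - 2*(-2)) = -(-6 + 4) = -1*(-2) = 2)
4*q = 4*2 = 8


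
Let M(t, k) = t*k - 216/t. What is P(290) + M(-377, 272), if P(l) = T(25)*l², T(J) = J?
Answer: 753983628/377 ≈ 2.0000e+6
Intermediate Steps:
P(l) = 25*l²
M(t, k) = -216/t + k*t (M(t, k) = k*t - 216/t = -216/t + k*t)
P(290) + M(-377, 272) = 25*290² + (-216/(-377) + 272*(-377)) = 25*84100 + (-216*(-1/377) - 102544) = 2102500 + (216/377 - 102544) = 2102500 - 38658872/377 = 753983628/377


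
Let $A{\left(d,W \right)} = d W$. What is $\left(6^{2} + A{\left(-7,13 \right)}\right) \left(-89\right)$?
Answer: $4895$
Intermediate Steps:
$A{\left(d,W \right)} = W d$
$\left(6^{2} + A{\left(-7,13 \right)}\right) \left(-89\right) = \left(6^{2} + 13 \left(-7\right)\right) \left(-89\right) = \left(36 - 91\right) \left(-89\right) = \left(-55\right) \left(-89\right) = 4895$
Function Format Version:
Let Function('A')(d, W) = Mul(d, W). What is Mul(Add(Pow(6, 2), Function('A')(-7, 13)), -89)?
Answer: 4895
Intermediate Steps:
Function('A')(d, W) = Mul(W, d)
Mul(Add(Pow(6, 2), Function('A')(-7, 13)), -89) = Mul(Add(Pow(6, 2), Mul(13, -7)), -89) = Mul(Add(36, -91), -89) = Mul(-55, -89) = 4895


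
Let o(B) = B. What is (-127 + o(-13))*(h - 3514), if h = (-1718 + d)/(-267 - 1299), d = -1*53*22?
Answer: 385002800/783 ≈ 4.9170e+5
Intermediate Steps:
d = -1166 (d = -53*22 = -1166)
h = 1442/783 (h = (-1718 - 1166)/(-267 - 1299) = -2884/(-1566) = -2884*(-1/1566) = 1442/783 ≈ 1.8416)
(-127 + o(-13))*(h - 3514) = (-127 - 13)*(1442/783 - 3514) = -140*(-2750020/783) = 385002800/783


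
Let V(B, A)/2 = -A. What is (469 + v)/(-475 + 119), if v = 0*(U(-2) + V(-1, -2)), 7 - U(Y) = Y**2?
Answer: -469/356 ≈ -1.3174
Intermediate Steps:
V(B, A) = -2*A (V(B, A) = 2*(-A) = -2*A)
U(Y) = 7 - Y**2
v = 0 (v = 0*((7 - 1*(-2)**2) - 2*(-2)) = 0*((7 - 1*4) + 4) = 0*((7 - 4) + 4) = 0*(3 + 4) = 0*7 = 0)
(469 + v)/(-475 + 119) = (469 + 0)/(-475 + 119) = 469/(-356) = 469*(-1/356) = -469/356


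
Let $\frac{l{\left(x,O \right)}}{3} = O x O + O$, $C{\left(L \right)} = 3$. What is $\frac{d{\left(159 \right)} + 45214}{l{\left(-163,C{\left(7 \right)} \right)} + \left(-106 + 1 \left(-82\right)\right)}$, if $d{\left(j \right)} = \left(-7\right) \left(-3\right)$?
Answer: $- \frac{9047}{916} \approx -9.8766$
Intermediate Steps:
$d{\left(j \right)} = 21$
$l{\left(x,O \right)} = 3 O + 3 x O^{2}$ ($l{\left(x,O \right)} = 3 \left(O x O + O\right) = 3 \left(x O^{2} + O\right) = 3 \left(O + x O^{2}\right) = 3 O + 3 x O^{2}$)
$\frac{d{\left(159 \right)} + 45214}{l{\left(-163,C{\left(7 \right)} \right)} + \left(-106 + 1 \left(-82\right)\right)} = \frac{21 + 45214}{3 \cdot 3 \left(1 + 3 \left(-163\right)\right) + \left(-106 + 1 \left(-82\right)\right)} = \frac{45235}{3 \cdot 3 \left(1 - 489\right) - 188} = \frac{45235}{3 \cdot 3 \left(-488\right) - 188} = \frac{45235}{-4392 - 188} = \frac{45235}{-4580} = 45235 \left(- \frac{1}{4580}\right) = - \frac{9047}{916}$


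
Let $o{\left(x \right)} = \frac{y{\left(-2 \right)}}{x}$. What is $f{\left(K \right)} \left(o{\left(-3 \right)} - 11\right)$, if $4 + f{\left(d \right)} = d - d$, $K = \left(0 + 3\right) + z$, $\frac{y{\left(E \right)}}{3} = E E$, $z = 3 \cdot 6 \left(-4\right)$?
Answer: $60$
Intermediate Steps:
$z = -72$ ($z = 18 \left(-4\right) = -72$)
$y{\left(E \right)} = 3 E^{2}$ ($y{\left(E \right)} = 3 E E = 3 E^{2}$)
$o{\left(x \right)} = \frac{12}{x}$ ($o{\left(x \right)} = \frac{3 \left(-2\right)^{2}}{x} = \frac{3 \cdot 4}{x} = \frac{12}{x}$)
$K = -69$ ($K = \left(0 + 3\right) - 72 = 3 - 72 = -69$)
$f{\left(d \right)} = -4$ ($f{\left(d \right)} = -4 + \left(d - d\right) = -4 + 0 = -4$)
$f{\left(K \right)} \left(o{\left(-3 \right)} - 11\right) = - 4 \left(\frac{12}{-3} - 11\right) = - 4 \left(12 \left(- \frac{1}{3}\right) - 11\right) = - 4 \left(-4 - 11\right) = \left(-4\right) \left(-15\right) = 60$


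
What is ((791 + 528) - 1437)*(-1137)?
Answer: 134166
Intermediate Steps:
((791 + 528) - 1437)*(-1137) = (1319 - 1437)*(-1137) = -118*(-1137) = 134166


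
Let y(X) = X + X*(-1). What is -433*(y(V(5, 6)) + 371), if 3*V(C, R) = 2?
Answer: -160643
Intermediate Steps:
V(C, R) = 2/3 (V(C, R) = (1/3)*2 = 2/3)
y(X) = 0 (y(X) = X - X = 0)
-433*(y(V(5, 6)) + 371) = -433*(0 + 371) = -433*371 = -160643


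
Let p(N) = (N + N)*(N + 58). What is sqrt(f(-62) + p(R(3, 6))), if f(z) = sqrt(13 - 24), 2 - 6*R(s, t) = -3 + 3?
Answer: sqrt(350 + 9*I*sqrt(11))/3 ≈ 6.2418 + 0.26568*I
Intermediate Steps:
R(s, t) = 1/3 (R(s, t) = 1/3 - (-3 + 3)/6 = 1/3 - 1/6*0 = 1/3 + 0 = 1/3)
f(z) = I*sqrt(11) (f(z) = sqrt(-11) = I*sqrt(11))
p(N) = 2*N*(58 + N) (p(N) = (2*N)*(58 + N) = 2*N*(58 + N))
sqrt(f(-62) + p(R(3, 6))) = sqrt(I*sqrt(11) + 2*(1/3)*(58 + 1/3)) = sqrt(I*sqrt(11) + 2*(1/3)*(175/3)) = sqrt(I*sqrt(11) + 350/9) = sqrt(350/9 + I*sqrt(11))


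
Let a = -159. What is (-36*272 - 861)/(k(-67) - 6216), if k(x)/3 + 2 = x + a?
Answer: 3551/2300 ≈ 1.5439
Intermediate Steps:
k(x) = -483 + 3*x (k(x) = -6 + 3*(x - 159) = -6 + 3*(-159 + x) = -6 + (-477 + 3*x) = -483 + 3*x)
(-36*272 - 861)/(k(-67) - 6216) = (-36*272 - 861)/((-483 + 3*(-67)) - 6216) = (-9792 - 861)/((-483 - 201) - 6216) = -10653/(-684 - 6216) = -10653/(-6900) = -10653*(-1/6900) = 3551/2300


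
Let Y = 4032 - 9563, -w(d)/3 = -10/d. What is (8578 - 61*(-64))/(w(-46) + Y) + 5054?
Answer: 321361613/63614 ≈ 5051.7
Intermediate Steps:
w(d) = 30/d (w(d) = -(-30)/d = 30/d)
Y = -5531
(8578 - 61*(-64))/(w(-46) + Y) + 5054 = (8578 - 61*(-64))/(30/(-46) - 5531) + 5054 = (8578 + 3904)/(30*(-1/46) - 5531) + 5054 = 12482/(-15/23 - 5531) + 5054 = 12482/(-127228/23) + 5054 = 12482*(-23/127228) + 5054 = -143543/63614 + 5054 = 321361613/63614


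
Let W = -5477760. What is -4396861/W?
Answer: 4396861/5477760 ≈ 0.80268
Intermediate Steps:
-4396861/W = -4396861/(-5477760) = -4396861*(-1/5477760) = 4396861/5477760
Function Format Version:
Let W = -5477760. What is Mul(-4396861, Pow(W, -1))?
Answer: Rational(4396861, 5477760) ≈ 0.80268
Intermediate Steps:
Mul(-4396861, Pow(W, -1)) = Mul(-4396861, Pow(-5477760, -1)) = Mul(-4396861, Rational(-1, 5477760)) = Rational(4396861, 5477760)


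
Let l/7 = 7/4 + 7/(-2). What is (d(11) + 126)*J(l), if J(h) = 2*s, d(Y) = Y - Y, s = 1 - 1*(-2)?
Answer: 756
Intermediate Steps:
s = 3 (s = 1 + 2 = 3)
d(Y) = 0
l = -49/4 (l = 7*(7/4 + 7/(-2)) = 7*(7*(¼) + 7*(-½)) = 7*(7/4 - 7/2) = 7*(-7/4) = -49/4 ≈ -12.250)
J(h) = 6 (J(h) = 2*3 = 6)
(d(11) + 126)*J(l) = (0 + 126)*6 = 126*6 = 756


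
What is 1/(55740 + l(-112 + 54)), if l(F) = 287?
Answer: 1/56027 ≈ 1.7849e-5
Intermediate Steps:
1/(55740 + l(-112 + 54)) = 1/(55740 + 287) = 1/56027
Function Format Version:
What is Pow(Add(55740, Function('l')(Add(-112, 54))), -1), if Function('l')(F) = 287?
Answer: Rational(1, 56027) ≈ 1.7849e-5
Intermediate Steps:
Pow(Add(55740, Function('l')(Add(-112, 54))), -1) = Pow(Add(55740, 287), -1) = Pow(56027, -1) = Rational(1, 56027)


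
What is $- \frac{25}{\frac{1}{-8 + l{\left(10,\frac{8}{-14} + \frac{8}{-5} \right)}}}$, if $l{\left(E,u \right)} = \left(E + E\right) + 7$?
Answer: $-475$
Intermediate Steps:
$l{\left(E,u \right)} = 7 + 2 E$ ($l{\left(E,u \right)} = 2 E + 7 = 7 + 2 E$)
$- \frac{25}{\frac{1}{-8 + l{\left(10,\frac{8}{-14} + \frac{8}{-5} \right)}}} = - \frac{25}{\frac{1}{-8 + \left(7 + 2 \cdot 10\right)}} = - \frac{25}{\frac{1}{-8 + \left(7 + 20\right)}} = - \frac{25}{\frac{1}{-8 + 27}} = - \frac{25}{\frac{1}{19}} = - 25 \frac{1}{\frac{1}{19}} = \left(-25\right) 19 = -475$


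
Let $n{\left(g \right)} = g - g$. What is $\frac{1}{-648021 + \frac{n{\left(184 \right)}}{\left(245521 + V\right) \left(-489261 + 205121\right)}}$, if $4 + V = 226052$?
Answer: $- \frac{1}{648021} \approx -1.5432 \cdot 10^{-6}$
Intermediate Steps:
$V = 226048$ ($V = -4 + 226052 = 226048$)
$n{\left(g \right)} = 0$
$\frac{1}{-648021 + \frac{n{\left(184 \right)}}{\left(245521 + V\right) \left(-489261 + 205121\right)}} = \frac{1}{-648021 + \frac{0}{\left(245521 + 226048\right) \left(-489261 + 205121\right)}} = \frac{1}{-648021 + \frac{0}{471569 \left(-284140\right)}} = \frac{1}{-648021 + \frac{0}{-133991615660}} = \frac{1}{-648021 + 0 \left(- \frac{1}{133991615660}\right)} = \frac{1}{-648021 + 0} = \frac{1}{-648021} = - \frac{1}{648021}$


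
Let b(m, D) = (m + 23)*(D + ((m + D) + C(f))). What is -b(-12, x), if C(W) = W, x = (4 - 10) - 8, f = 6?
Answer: 374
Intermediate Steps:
x = -14 (x = -6 - 8 = -14)
b(m, D) = (23 + m)*(6 + m + 2*D) (b(m, D) = (m + 23)*(D + ((m + D) + 6)) = (23 + m)*(D + ((D + m) + 6)) = (23 + m)*(D + (6 + D + m)) = (23 + m)*(6 + m + 2*D))
-b(-12, x) = -(138 + (-12)**2 + 29*(-12) + 46*(-14) + 2*(-14)*(-12)) = -(138 + 144 - 348 - 644 + 336) = -1*(-374) = 374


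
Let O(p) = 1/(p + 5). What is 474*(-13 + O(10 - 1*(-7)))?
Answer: -67545/11 ≈ -6140.5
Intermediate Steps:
O(p) = 1/(5 + p)
474*(-13 + O(10 - 1*(-7))) = 474*(-13 + 1/(5 + (10 - 1*(-7)))) = 474*(-13 + 1/(5 + (10 + 7))) = 474*(-13 + 1/(5 + 17)) = 474*(-13 + 1/22) = 474*(-285/22) = -67545/11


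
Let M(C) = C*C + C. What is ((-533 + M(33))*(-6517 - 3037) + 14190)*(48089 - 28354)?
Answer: -110774844260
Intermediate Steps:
M(C) = C + C² (M(C) = C² + C = C + C²)
((-533 + M(33))*(-6517 - 3037) + 14190)*(48089 - 28354) = ((-533 + 33*(1 + 33))*(-6517 - 3037) + 14190)*(48089 - 28354) = ((-533 + 33*34)*(-9554) + 14190)*19735 = ((-533 + 1122)*(-9554) + 14190)*19735 = (589*(-9554) + 14190)*19735 = (-5627306 + 14190)*19735 = -5613116*19735 = -110774844260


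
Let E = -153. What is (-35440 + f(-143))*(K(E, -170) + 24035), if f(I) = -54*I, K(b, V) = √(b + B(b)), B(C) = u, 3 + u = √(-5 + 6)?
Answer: -666202130 - 27718*I*√155 ≈ -6.662e+8 - 3.4509e+5*I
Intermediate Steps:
u = -2 (u = -3 + √(-5 + 6) = -3 + √1 = -3 + 1 = -2)
B(C) = -2
K(b, V) = √(-2 + b) (K(b, V) = √(b - 2) = √(-2 + b))
(-35440 + f(-143))*(K(E, -170) + 24035) = (-35440 - 54*(-143))*(√(-2 - 153) + 24035) = (-35440 + 7722)*(√(-155) + 24035) = -27718*(I*√155 + 24035) = -27718*(24035 + I*√155) = -666202130 - 27718*I*√155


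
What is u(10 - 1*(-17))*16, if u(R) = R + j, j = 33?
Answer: 960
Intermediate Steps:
u(R) = 33 + R (u(R) = R + 33 = 33 + R)
u(10 - 1*(-17))*16 = (33 + (10 - 1*(-17)))*16 = (33 + (10 + 17))*16 = (33 + 27)*16 = 60*16 = 960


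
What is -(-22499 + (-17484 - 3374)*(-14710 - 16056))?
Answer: -641694729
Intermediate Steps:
-(-22499 + (-17484 - 3374)*(-14710 - 16056)) = -(-22499 - 20858*(-30766)) = -(-22499 + 641717228) = -1*641694729 = -641694729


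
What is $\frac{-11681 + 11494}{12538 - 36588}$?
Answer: $\frac{187}{24050} \approx 0.0077755$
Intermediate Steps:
$\frac{-11681 + 11494}{12538 - 36588} = - \frac{187}{-24050} = \left(-187\right) \left(- \frac{1}{24050}\right) = \frac{187}{24050}$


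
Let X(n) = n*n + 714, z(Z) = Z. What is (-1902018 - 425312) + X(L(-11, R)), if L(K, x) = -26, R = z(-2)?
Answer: -2325940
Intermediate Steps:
R = -2
X(n) = 714 + n² (X(n) = n² + 714 = 714 + n²)
(-1902018 - 425312) + X(L(-11, R)) = (-1902018 - 425312) + (714 + (-26)²) = -2327330 + (714 + 676) = -2327330 + 1390 = -2325940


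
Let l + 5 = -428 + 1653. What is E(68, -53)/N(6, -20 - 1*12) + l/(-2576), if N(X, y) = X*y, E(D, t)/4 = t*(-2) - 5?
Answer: -19921/7728 ≈ -2.5778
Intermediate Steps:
E(D, t) = -20 - 8*t (E(D, t) = 4*(t*(-2) - 5) = 4*(-2*t - 5) = 4*(-5 - 2*t) = -20 - 8*t)
l = 1220 (l = -5 + (-428 + 1653) = -5 + 1225 = 1220)
E(68, -53)/N(6, -20 - 1*12) + l/(-2576) = (-20 - 8*(-53))/((6*(-20 - 1*12))) + 1220/(-2576) = (-20 + 424)/((6*(-20 - 12))) + 1220*(-1/2576) = 404/((6*(-32))) - 305/644 = 404/(-192) - 305/644 = 404*(-1/192) - 305/644 = -101/48 - 305/644 = -19921/7728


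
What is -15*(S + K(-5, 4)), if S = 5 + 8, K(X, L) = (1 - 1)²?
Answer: -195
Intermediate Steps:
K(X, L) = 0 (K(X, L) = 0² = 0)
S = 13
-15*(S + K(-5, 4)) = -15*(13 + 0) = -15*13 = -195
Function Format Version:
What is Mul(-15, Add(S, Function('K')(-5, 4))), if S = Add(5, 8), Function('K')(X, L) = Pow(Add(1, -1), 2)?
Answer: -195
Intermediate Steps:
Function('K')(X, L) = 0 (Function('K')(X, L) = Pow(0, 2) = 0)
S = 13
Mul(-15, Add(S, Function('K')(-5, 4))) = Mul(-15, Add(13, 0)) = Mul(-15, 13) = -195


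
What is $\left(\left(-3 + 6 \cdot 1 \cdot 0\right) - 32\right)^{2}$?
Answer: $1225$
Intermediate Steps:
$\left(\left(-3 + 6 \cdot 1 \cdot 0\right) - 32\right)^{2} = \left(\left(-3 + 6 \cdot 0\right) - 32\right)^{2} = \left(\left(-3 + 0\right) - 32\right)^{2} = \left(-3 - 32\right)^{2} = \left(-35\right)^{2} = 1225$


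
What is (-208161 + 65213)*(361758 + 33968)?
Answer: -56568240248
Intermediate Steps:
(-208161 + 65213)*(361758 + 33968) = -142948*395726 = -56568240248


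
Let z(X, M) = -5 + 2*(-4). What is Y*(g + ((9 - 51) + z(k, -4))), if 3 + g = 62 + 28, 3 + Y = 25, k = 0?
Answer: 704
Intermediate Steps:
Y = 22 (Y = -3 + 25 = 22)
g = 87 (g = -3 + (62 + 28) = -3 + 90 = 87)
z(X, M) = -13 (z(X, M) = -5 - 8 = -13)
Y*(g + ((9 - 51) + z(k, -4))) = 22*(87 + ((9 - 51) - 13)) = 22*(87 + (-42 - 13)) = 22*(87 - 55) = 22*32 = 704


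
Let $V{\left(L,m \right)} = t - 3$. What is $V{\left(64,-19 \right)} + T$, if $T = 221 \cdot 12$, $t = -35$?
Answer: $2614$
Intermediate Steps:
$V{\left(L,m \right)} = -38$ ($V{\left(L,m \right)} = -35 - 3 = -38$)
$T = 2652$
$V{\left(64,-19 \right)} + T = -38 + 2652 = 2614$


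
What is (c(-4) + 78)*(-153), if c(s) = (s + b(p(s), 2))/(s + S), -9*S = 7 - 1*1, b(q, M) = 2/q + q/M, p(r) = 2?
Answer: -83997/7 ≈ -12000.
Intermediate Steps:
S = -⅔ (S = -(7 - 1*1)/9 = -(7 - 1)/9 = -⅑*6 = -⅔ ≈ -0.66667)
c(s) = (2 + s)/(-⅔ + s) (c(s) = (s + (2/2 + 2/2))/(s - ⅔) = (s + (2*(½) + 2*(½)))/(-⅔ + s) = (s + (1 + 1))/(-⅔ + s) = (s + 2)/(-⅔ + s) = (2 + s)/(-⅔ + s))
(c(-4) + 78)*(-153) = (3*(2 - 4)/(-2 + 3*(-4)) + 78)*(-153) = (3*(-2)/(-2 - 12) + 78)*(-153) = (3*(-2)/(-14) + 78)*(-153) = (3*(-1/14)*(-2) + 78)*(-153) = (3/7 + 78)*(-153) = (549/7)*(-153) = -83997/7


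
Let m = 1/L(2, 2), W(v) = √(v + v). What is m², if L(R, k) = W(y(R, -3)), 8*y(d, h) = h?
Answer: -4/3 ≈ -1.3333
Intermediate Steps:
y(d, h) = h/8
W(v) = √2*√v (W(v) = √(2*v) = √2*√v)
L(R, k) = I*√3/2 (L(R, k) = √2*√((⅛)*(-3)) = √2*√(-3/8) = √2*(I*√6/4) = I*√3/2)
m = -2*I*√3/3 (m = 1/(I*√3/2) = -2*I*√3/3 ≈ -1.1547*I)
m² = (-2*I*√3/3)² = -4/3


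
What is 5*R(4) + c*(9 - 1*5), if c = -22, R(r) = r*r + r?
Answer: 12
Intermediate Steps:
R(r) = r + r² (R(r) = r² + r = r + r²)
5*R(4) + c*(9 - 1*5) = 5*(4*(1 + 4)) - 22*(9 - 1*5) = 5*(4*5) - 22*(9 - 5) = 5*20 - 22*4 = 100 - 88 = 12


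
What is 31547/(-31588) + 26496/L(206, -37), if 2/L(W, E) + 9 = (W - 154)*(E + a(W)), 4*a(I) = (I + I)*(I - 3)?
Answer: 454188629079493/31588 ≈ 1.4379e+10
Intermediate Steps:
a(I) = I*(-3 + I)/2 (a(I) = ((I + I)*(I - 3))/4 = ((2*I)*(-3 + I))/4 = (2*I*(-3 + I))/4 = I*(-3 + I)/2)
L(W, E) = 2/(-9 + (-154 + W)*(E + W*(-3 + W)/2)) (L(W, E) = 2/(-9 + (W - 154)*(E + W*(-3 + W)/2)) = 2/(-9 + (-154 + W)*(E + W*(-3 + W)/2)))
31547/(-31588) + 26496/L(206, -37) = 31547/(-31588) + 26496/((4/(-18 + 206**3 - 308*(-37) - 157*206**2 + 462*206 + 2*(-37)*206))) = 31547*(-1/31588) + 26496/((4/(-18 + 8741816 + 11396 - 157*42436 + 95172 - 15244))) = -31547/31588 + 26496/((4/(-18 + 8741816 + 11396 - 6662452 + 95172 - 15244))) = -31547/31588 + 26496/((4/2170670)) = -31547/31588 + 26496/((4*(1/2170670))) = -31547/31588 + 26496/(2/1085335) = -31547/31588 + 26496*(1085335/2) = -31547/31588 + 14378518080 = 454188629079493/31588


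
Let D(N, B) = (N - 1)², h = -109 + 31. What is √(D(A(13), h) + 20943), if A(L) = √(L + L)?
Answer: √(20970 - 2*√26) ≈ 144.77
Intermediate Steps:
h = -78
A(L) = √2*√L (A(L) = √(2*L) = √2*√L)
D(N, B) = (-1 + N)²
√(D(A(13), h) + 20943) = √((-1 + √2*√13)² + 20943) = √((-1 + √26)² + 20943) = √(20943 + (-1 + √26)²)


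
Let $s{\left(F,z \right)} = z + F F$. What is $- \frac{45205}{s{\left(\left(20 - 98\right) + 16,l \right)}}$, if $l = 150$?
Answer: $- \frac{45205}{3994} \approx -11.318$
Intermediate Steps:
$s{\left(F,z \right)} = z + F^{2}$
$- \frac{45205}{s{\left(\left(20 - 98\right) + 16,l \right)}} = - \frac{45205}{150 + \left(\left(20 - 98\right) + 16\right)^{2}} = - \frac{45205}{150 + \left(-78 + 16\right)^{2}} = - \frac{45205}{150 + \left(-62\right)^{2}} = - \frac{45205}{150 + 3844} = - \frac{45205}{3994}$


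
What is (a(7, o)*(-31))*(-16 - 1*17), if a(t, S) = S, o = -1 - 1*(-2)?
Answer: 1023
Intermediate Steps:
o = 1 (o = -1 + 2 = 1)
(a(7, o)*(-31))*(-16 - 1*17) = (1*(-31))*(-16 - 1*17) = -31*(-16 - 17) = -31*(-33) = 1023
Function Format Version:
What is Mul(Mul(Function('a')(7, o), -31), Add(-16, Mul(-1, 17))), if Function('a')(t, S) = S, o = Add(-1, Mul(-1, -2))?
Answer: 1023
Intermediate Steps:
o = 1 (o = Add(-1, 2) = 1)
Mul(Mul(Function('a')(7, o), -31), Add(-16, Mul(-1, 17))) = Mul(Mul(1, -31), Add(-16, Mul(-1, 17))) = Mul(-31, Add(-16, -17)) = Mul(-31, -33) = 1023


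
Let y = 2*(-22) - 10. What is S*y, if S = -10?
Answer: 540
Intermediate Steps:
y = -54 (y = -44 - 10 = -54)
S*y = -10*(-54) = 540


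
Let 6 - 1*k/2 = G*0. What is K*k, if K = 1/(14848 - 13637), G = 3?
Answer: 12/1211 ≈ 0.0099092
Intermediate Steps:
K = 1/1211 ≈ 0.00082576
k = 12 (k = 12 - 6*0 = 12 - 2*0 = 12 + 0 = 12)
K*k = (1/1211)*12 = 12/1211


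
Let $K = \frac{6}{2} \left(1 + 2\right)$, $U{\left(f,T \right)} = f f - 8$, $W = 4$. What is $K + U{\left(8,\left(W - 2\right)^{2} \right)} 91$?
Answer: $5105$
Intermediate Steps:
$U{\left(f,T \right)} = -8 + f^{2}$ ($U{\left(f,T \right)} = f^{2} - 8 = -8 + f^{2}$)
$K = 9$ ($K = 6 \cdot \frac{1}{2} \cdot 3 = 3 \cdot 3 = 9$)
$K + U{\left(8,\left(W - 2\right)^{2} \right)} 91 = 9 + \left(-8 + 8^{2}\right) 91 = 9 + \left(-8 + 64\right) 91 = 9 + 56 \cdot 91 = 9 + 5096 = 5105$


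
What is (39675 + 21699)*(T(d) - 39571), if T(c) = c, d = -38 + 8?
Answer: -2430471774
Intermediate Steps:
d = -30
(39675 + 21699)*(T(d) - 39571) = (39675 + 21699)*(-30 - 39571) = 61374*(-39601) = -2430471774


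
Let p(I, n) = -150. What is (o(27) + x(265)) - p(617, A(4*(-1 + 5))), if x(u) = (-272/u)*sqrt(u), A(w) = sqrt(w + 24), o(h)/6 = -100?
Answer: -450 - 272*sqrt(265)/265 ≈ -466.71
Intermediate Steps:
o(h) = -600 (o(h) = 6*(-100) = -600)
A(w) = sqrt(24 + w)
x(u) = -272/sqrt(u)
(o(27) + x(265)) - p(617, A(4*(-1 + 5))) = (-600 - 272*sqrt(265)/265) - 1*(-150) = (-600 - 272*sqrt(265)/265) + 150 = -450 - 272*sqrt(265)/265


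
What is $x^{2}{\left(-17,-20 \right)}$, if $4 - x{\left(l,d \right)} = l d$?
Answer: $112896$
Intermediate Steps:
$x{\left(l,d \right)} = 4 - d l$ ($x{\left(l,d \right)} = 4 - l d = 4 - d l$)
$x^{2}{\left(-17,-20 \right)} = \left(4 - \left(-20\right) \left(-17\right)\right)^{2} = \left(4 - 340\right)^{2} = \left(-336\right)^{2} = 112896$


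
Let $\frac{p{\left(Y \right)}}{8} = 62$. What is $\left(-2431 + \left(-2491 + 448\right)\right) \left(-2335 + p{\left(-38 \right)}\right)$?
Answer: $8227686$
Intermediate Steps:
$p{\left(Y \right)} = 496$ ($p{\left(Y \right)} = 8 \cdot 62 = 496$)
$\left(-2431 + \left(-2491 + 448\right)\right) \left(-2335 + p{\left(-38 \right)}\right) = \left(-2431 + \left(-2491 + 448\right)\right) \left(-2335 + 496\right) = \left(-2431 - 2043\right) \left(-1839\right) = \left(-4474\right) \left(-1839\right) = 8227686$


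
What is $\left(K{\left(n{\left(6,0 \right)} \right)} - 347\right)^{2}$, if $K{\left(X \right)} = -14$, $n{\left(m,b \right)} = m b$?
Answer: $130321$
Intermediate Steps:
$n{\left(m,b \right)} = b m$
$\left(K{\left(n{\left(6,0 \right)} \right)} - 347\right)^{2} = \left(-14 - 347\right)^{2} = \left(-361\right)^{2} = 130321$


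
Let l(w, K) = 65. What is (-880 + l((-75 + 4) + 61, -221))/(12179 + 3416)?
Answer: -163/3119 ≈ -0.052260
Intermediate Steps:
(-880 + l((-75 + 4) + 61, -221))/(12179 + 3416) = (-880 + 65)/(12179 + 3416) = -815/15595 = -815*1/15595 = -163/3119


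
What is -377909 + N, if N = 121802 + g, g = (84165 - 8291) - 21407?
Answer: -201640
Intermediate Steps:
g = 54467 (g = 75874 - 21407 = 54467)
N = 176269 (N = 121802 + 54467 = 176269)
-377909 + N = -377909 + 176269 = -201640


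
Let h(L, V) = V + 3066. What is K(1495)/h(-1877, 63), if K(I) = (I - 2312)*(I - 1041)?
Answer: -370918/3129 ≈ -118.54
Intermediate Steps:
h(L, V) = 3066 + V
K(I) = (-2312 + I)*(-1041 + I)
K(1495)/h(-1877, 63) = (2406792 + 1495² - 3353*1495)/(3066 + 63) = (2406792 + 2235025 - 5012735)/3129 = -370918*1/3129 = -370918/3129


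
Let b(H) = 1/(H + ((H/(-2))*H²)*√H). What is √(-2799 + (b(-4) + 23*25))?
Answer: √(-587572161 - 4112*I)/514 ≈ 0.00016502 - 47.159*I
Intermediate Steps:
b(H) = 1/(H - H^(7/2)/2) (b(H) = 1/(H + ((H*(-½))*H²)*√H) = 1/(H + ((-H/2)*H²)*√H) = 1/(H + (-H³/2)*√H) = 1/(H - H^(7/2)/2))
√(-2799 + (b(-4) + 23*25)) = √(-2799 + (2/(-(-4)^(7/2) + 2*(-4)) + 23*25)) = √(-2799 + (2/(-(-128)*I - 8) + 575)) = √(-2799 + (2/(128*I - 8) + 575)) = √(-2799 + (2/(-8 + 128*I) + 575)) = √(-2799 + (2*((-8 - 128*I)/16448) + 575)) = √(-2799 + ((-8 - 128*I)/8224 + 575)) = √(-2799 + (575 + (-8 - 128*I)/8224)) = √(-2224 + (-8 - 128*I)/8224)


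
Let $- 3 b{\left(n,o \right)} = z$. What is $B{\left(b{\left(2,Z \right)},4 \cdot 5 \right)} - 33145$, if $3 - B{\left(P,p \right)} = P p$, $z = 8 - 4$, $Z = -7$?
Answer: $- \frac{99346}{3} \approx -33115.0$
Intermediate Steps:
$z = 4$ ($z = 8 - 4 = 4$)
$b{\left(n,o \right)} = - \frac{4}{3}$ ($b{\left(n,o \right)} = \left(- \frac{1}{3}\right) 4 = - \frac{4}{3}$)
$B{\left(P,p \right)} = 3 - P p$
$B{\left(b{\left(2,Z \right)},4 \cdot 5 \right)} - 33145 = \left(3 - - \frac{4 \cdot 4 \cdot 5}{3}\right) - 33145 = \left(3 - \left(- \frac{4}{3}\right) 20\right) - 33145 = \left(3 + \frac{80}{3}\right) - 33145 = \frac{89}{3} - 33145 = - \frac{99346}{3}$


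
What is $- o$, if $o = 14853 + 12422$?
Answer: $-27275$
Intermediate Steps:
$o = 27275$
$- o = \left(-1\right) 27275 = -27275$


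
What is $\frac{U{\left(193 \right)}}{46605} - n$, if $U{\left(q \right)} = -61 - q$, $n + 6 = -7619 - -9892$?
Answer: $- \frac{105653789}{46605} \approx -2267.0$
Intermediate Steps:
$n = 2267$ ($n = -6 - -2273 = -6 + \left(-7619 + 9892\right) = -6 + 2273 = 2267$)
$\frac{U{\left(193 \right)}}{46605} - n = \frac{-61 - 193}{46605} - 2267 = \left(-61 - 193\right) \frac{1}{46605} - 2267 = \left(-254\right) \frac{1}{46605} - 2267 = - \frac{254}{46605} - 2267 = - \frac{105653789}{46605}$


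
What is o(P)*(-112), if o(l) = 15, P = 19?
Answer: -1680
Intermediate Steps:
o(P)*(-112) = 15*(-112) = -1680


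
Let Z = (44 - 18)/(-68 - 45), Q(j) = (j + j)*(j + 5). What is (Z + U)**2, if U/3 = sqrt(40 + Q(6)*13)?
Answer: 201801952/12769 - 312*sqrt(439)/113 ≈ 15746.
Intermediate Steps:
Q(j) = 2*j*(5 + j) (Q(j) = (2*j)*(5 + j) = 2*j*(5 + j))
Z = -26/113 (Z = 26/(-113) = 26*(-1/113) = -26/113 ≈ -0.23009)
U = 6*sqrt(439) (U = 3*sqrt(40 + (2*6*(5 + 6))*13) = 3*sqrt(40 + (2*6*11)*13) = 3*sqrt(40 + 132*13) = 3*sqrt(40 + 1716) = 3*sqrt(1756) = 3*(2*sqrt(439)) = 6*sqrt(439) ≈ 125.71)
(Z + U)**2 = (-26/113 + 6*sqrt(439))**2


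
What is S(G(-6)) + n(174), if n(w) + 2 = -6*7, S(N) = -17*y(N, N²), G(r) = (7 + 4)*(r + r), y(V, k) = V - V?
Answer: -44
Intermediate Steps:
y(V, k) = 0
G(r) = 22*r (G(r) = 11*(2*r) = 22*r)
S(N) = 0 (S(N) = -17*0 = 0)
n(w) = -44 (n(w) = -2 - 6*7 = -2 - 42 = -44)
S(G(-6)) + n(174) = 0 - 44 = -44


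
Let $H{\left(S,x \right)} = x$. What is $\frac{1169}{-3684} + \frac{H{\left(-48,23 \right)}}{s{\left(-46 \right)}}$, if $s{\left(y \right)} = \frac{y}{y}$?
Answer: $\frac{83563}{3684} \approx 22.683$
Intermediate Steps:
$s{\left(y \right)} = 1$
$\frac{1169}{-3684} + \frac{H{\left(-48,23 \right)}}{s{\left(-46 \right)}} = \frac{1169}{-3684} + \frac{23}{1} = 1169 \left(- \frac{1}{3684}\right) + 23 \cdot 1 = - \frac{1169}{3684} + 23 = \frac{83563}{3684}$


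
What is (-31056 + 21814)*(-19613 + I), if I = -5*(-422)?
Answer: 161762726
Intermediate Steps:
I = 2110
(-31056 + 21814)*(-19613 + I) = (-31056 + 21814)*(-19613 + 2110) = -9242*(-17503) = 161762726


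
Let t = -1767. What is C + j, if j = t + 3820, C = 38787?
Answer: 40840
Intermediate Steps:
j = 2053 (j = -1767 + 3820 = 2053)
C + j = 38787 + 2053 = 40840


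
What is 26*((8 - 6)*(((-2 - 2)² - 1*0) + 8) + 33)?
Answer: 2106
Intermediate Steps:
26*((8 - 6)*(((-2 - 2)² - 1*0) + 8) + 33) = 26*(2*(((-4)² + 0) + 8) + 33) = 26*(2*((16 + 0) + 8) + 33) = 26*(2*(16 + 8) + 33) = 26*(2*24 + 33) = 26*(48 + 33) = 26*81 = 2106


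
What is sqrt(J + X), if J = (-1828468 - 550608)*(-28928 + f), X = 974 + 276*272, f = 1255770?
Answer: I*sqrt(2918750281946) ≈ 1.7084e+6*I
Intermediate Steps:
X = 76046 (X = 974 + 75072 = 76046)
J = -2918750357992 (J = (-1828468 - 550608)*(-28928 + 1255770) = -2379076*1226842 = -2918750357992)
sqrt(J + X) = sqrt(-2918750357992 + 76046) = sqrt(-2918750281946) = I*sqrt(2918750281946)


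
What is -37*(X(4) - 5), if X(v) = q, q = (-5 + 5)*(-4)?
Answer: 185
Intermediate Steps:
q = 0 (q = 0*(-4) = 0)
X(v) = 0
-37*(X(4) - 5) = -37*(0 - 5) = -37*(-5) = 185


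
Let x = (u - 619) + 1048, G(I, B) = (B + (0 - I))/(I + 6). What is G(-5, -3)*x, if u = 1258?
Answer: 3374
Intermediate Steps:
G(I, B) = (B - I)/(6 + I)
x = 1687 (x = (1258 - 619) + 1048 = 639 + 1048 = 1687)
G(-5, -3)*x = ((-3 - 1*(-5))/(6 - 5))*1687 = ((-3 + 5)/1)*1687 = (1*2)*1687 = 2*1687 = 3374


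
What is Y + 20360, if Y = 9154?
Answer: 29514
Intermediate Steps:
Y + 20360 = 9154 + 20360 = 29514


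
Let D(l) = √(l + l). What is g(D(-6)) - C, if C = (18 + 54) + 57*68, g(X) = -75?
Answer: -4023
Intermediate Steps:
D(l) = √2*√l (D(l) = √(2*l) = √2*√l)
C = 3948 (C = 72 + 3876 = 3948)
g(D(-6)) - C = -75 - 1*3948 = -75 - 3948 = -4023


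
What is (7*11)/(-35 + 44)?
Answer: 77/9 ≈ 8.5556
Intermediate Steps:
(7*11)/(-35 + 44) = 77/9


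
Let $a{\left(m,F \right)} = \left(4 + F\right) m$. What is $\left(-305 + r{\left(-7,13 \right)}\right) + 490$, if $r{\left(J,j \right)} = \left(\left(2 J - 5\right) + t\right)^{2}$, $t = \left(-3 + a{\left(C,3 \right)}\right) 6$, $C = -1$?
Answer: $6426$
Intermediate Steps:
$a{\left(m,F \right)} = m \left(4 + F\right)$
$t = -60$ ($t = \left(-3 - \left(4 + 3\right)\right) 6 = \left(-3 - 7\right) 6 = \left(-10\right) 6 = -60$)
$r{\left(J,j \right)} = \left(-65 + 2 J\right)^{2}$ ($r{\left(J,j \right)} = \left(\left(2 J - 5\right) - 60\right)^{2} = \left(\left(-5 + 2 J\right) - 60\right)^{2} = \left(-65 + 2 J\right)^{2}$)
$\left(-305 + r{\left(-7,13 \right)}\right) + 490 = \left(-305 + \left(-65 + 2 \left(-7\right)\right)^{2}\right) + 490 = \left(-305 + \left(-65 - 14\right)^{2}\right) + 490 = \left(-305 + \left(-79\right)^{2}\right) + 490 = \left(-305 + 6241\right) + 490 = 5936 + 490 = 6426$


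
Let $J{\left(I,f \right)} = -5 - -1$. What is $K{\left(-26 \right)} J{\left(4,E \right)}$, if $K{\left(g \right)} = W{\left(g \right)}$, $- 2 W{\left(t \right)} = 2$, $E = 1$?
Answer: $4$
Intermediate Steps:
$W{\left(t \right)} = -1$ ($W{\left(t \right)} = \left(- \frac{1}{2}\right) 2 = -1$)
$J{\left(I,f \right)} = -4$ ($J{\left(I,f \right)} = -5 + 1 = -4$)
$K{\left(g \right)} = -1$
$K{\left(-26 \right)} J{\left(4,E \right)} = \left(-1\right) \left(-4\right) = 4$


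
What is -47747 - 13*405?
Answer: -53012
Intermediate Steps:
-47747 - 13*405 = -47747 - 5265 = -53012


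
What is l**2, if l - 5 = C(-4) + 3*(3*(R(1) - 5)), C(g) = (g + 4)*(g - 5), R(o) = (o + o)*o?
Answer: 484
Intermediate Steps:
R(o) = 2*o**2 (R(o) = (2*o)*o = 2*o**2)
C(g) = (-5 + g)*(4 + g) (C(g) = (4 + g)*(-5 + g) = (-5 + g)*(4 + g))
l = -22 (l = 5 + ((-20 + (-4)**2 - 1*(-4)) + 3*(3*(2*1**2 - 5))) = 5 + ((-20 + 16 + 4) + 3*(3*(2*1 - 5))) = 5 + (0 + 3*(3*(2 - 5))) = 5 + (0 + 3*(3*(-3))) = 5 + (0 + 3*(-9)) = 5 + (0 - 27) = 5 - 27 = -22)
l**2 = (-22)**2 = 484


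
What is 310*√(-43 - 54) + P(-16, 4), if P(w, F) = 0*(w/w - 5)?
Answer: 310*I*√97 ≈ 3053.1*I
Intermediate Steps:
P(w, F) = 0 (P(w, F) = 0*(1 - 5) = 0*(-4) = 0)
310*√(-43 - 54) + P(-16, 4) = 310*√(-43 - 54) + 0 = 310*√(-97) + 0 = 310*(I*√97) + 0 = 310*I*√97 + 0 = 310*I*√97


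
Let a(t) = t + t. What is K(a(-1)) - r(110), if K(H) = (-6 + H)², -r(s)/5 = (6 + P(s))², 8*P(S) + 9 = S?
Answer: 115101/64 ≈ 1798.5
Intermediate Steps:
P(S) = -9/8 + S/8
a(t) = 2*t
r(s) = -5*(39/8 + s/8)² (r(s) = -5*(6 + (-9/8 + s/8))² = -5*(39/8 + s/8)²)
K(a(-1)) - r(110) = (-6 + 2*(-1))² - (-5)*(39 + 110)²/64 = (-6 - 2)² - (-5)*149²/64 = (-8)² - (-5)*22201/64 = 64 - 1*(-111005/64) = 64 + 111005/64 = 115101/64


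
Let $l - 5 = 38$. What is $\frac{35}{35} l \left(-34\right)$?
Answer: $-1462$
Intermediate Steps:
$l = 43$ ($l = 5 + 38 = 43$)
$\frac{35}{35} l \left(-34\right) = \frac{35}{35} \cdot 43 \left(-34\right) = 35 \cdot \frac{1}{35} \cdot 43 \left(-34\right) = 1 \cdot 43 \left(-34\right) = 43 \left(-34\right) = -1462$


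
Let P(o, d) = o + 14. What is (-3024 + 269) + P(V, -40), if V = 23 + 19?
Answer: -2699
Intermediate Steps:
V = 42
P(o, d) = 14 + o
(-3024 + 269) + P(V, -40) = (-3024 + 269) + (14 + 42) = -2755 + 56 = -2699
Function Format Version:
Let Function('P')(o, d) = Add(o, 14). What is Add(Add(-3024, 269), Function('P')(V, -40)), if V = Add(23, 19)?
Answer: -2699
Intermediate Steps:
V = 42
Function('P')(o, d) = Add(14, o)
Add(Add(-3024, 269), Function('P')(V, -40)) = Add(Add(-3024, 269), Add(14, 42)) = Add(-2755, 56) = -2699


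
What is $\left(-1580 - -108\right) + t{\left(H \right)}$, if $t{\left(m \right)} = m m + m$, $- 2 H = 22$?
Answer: $-1362$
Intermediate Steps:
$H = -11$ ($H = \left(- \frac{1}{2}\right) 22 = -11$)
$t{\left(m \right)} = m + m^{2}$ ($t{\left(m \right)} = m^{2} + m = m + m^{2}$)
$\left(-1580 - -108\right) + t{\left(H \right)} = \left(-1580 - -108\right) - 11 \left(1 - 11\right) = \left(-1580 + 108\right) - -110 = -1472 + 110 = -1362$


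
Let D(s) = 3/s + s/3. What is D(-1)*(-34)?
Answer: 340/3 ≈ 113.33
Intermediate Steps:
D(s) = 3/s + s/3 (D(s) = 3/s + s*(⅓) = 3/s + s/3)
D(-1)*(-34) = (3/(-1) + (⅓)*(-1))*(-34) = (3*(-1) - ⅓)*(-34) = (-3 - ⅓)*(-34) = -10/3*(-34) = 340/3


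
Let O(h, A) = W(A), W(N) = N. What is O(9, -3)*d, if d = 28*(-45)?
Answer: 3780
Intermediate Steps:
O(h, A) = A
d = -1260
O(9, -3)*d = -3*(-1260) = 3780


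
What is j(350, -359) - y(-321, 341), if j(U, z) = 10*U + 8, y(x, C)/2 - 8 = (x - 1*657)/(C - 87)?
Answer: 444462/127 ≈ 3499.7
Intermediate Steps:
y(x, C) = 16 + 2*(-657 + x)/(-87 + C) (y(x, C) = 16 + 2*((x - 1*657)/(C - 87)) = 16 + 2*((x - 657)/(-87 + C)) = 16 + 2*((-657 + x)/(-87 + C)) = 16 + 2*(-657 + x)/(-87 + C))
j(U, z) = 8 + 10*U
j(350, -359) - y(-321, 341) = (8 + 10*350) - 2*(-1353 - 321 + 8*341)/(-87 + 341) = (8 + 3500) - 2*(-1353 - 321 + 2728)/254 = 3508 - 2*1054/254 = 3508 - 1*1054/127 = 3508 - 1054/127 = 444462/127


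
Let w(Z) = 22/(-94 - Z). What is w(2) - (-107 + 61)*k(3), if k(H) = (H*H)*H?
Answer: 59605/48 ≈ 1241.8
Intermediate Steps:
k(H) = H³ (k(H) = H²*H = H³)
w(2) - (-107 + 61)*k(3) = -22/(94 + 2) - (-107 + 61)*3³ = -22/96 - (-46)*27 = -22*1/96 - 1*(-1242) = -11/48 + 1242 = 59605/48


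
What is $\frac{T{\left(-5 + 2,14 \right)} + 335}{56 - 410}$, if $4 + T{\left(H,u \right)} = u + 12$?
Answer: $- \frac{119}{118} \approx -1.0085$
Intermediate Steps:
$T{\left(H,u \right)} = 8 + u$ ($T{\left(H,u \right)} = -4 + \left(u + 12\right) = -4 + \left(12 + u\right) = 8 + u$)
$\frac{T{\left(-5 + 2,14 \right)} + 335}{56 - 410} = \frac{\left(8 + 14\right) + 335}{56 - 410} = \frac{22 + 335}{-354} = 357 \left(- \frac{1}{354}\right) = - \frac{119}{118}$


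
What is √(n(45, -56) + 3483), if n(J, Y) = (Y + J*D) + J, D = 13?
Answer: √4057 ≈ 63.695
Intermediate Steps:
n(J, Y) = Y + 14*J (n(J, Y) = (Y + J*13) + J = (Y + 13*J) + J = Y + 14*J)
√(n(45, -56) + 3483) = √((-56 + 14*45) + 3483) = √((-56 + 630) + 3483) = √(574 + 3483) = √4057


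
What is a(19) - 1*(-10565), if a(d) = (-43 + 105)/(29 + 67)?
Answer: 507151/48 ≈ 10566.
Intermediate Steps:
a(d) = 31/48 (a(d) = 62/96 = 62*(1/96) = 31/48)
a(19) - 1*(-10565) = 31/48 - 1*(-10565) = 31/48 + 10565 = 507151/48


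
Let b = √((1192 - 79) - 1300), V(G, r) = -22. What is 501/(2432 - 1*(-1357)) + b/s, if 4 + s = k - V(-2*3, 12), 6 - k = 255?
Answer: 167/1263 - I*√187/231 ≈ 0.13222 - 0.059198*I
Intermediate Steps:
k = -249 (k = 6 - 1*255 = 6 - 255 = -249)
b = I*√187 (b = √(1113 - 1300) = √(-187) = I*√187 ≈ 13.675*I)
s = -231 (s = -4 + (-249 - 1*(-22)) = -4 + (-249 + 22) = -4 - 227 = -231)
501/(2432 - 1*(-1357)) + b/s = 501/(2432 - 1*(-1357)) + (I*√187)/(-231) = 501/(2432 + 1357) + (I*√187)*(-1/231) = 501/3789 - I*√187/231 = 501*(1/3789) - I*√187/231 = 167/1263 - I*√187/231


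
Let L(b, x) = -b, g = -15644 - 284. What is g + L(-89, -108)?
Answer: -15839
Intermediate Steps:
g = -15928
g + L(-89, -108) = -15928 - 1*(-89) = -15928 + 89 = -15839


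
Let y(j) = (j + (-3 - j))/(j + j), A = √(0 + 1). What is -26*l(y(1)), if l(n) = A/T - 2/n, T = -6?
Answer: -91/3 ≈ -30.333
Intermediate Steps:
A = 1 (A = √1 = 1)
y(j) = -3/(2*j) (y(j) = -3*1/(2*j) = -3/(2*j))
l(n) = -⅙ - 2/n (l(n) = 1/(-6) - 2/n = 1*(-⅙) - 2/n = -⅙ - 2/n)
-26*l(y(1)) = -13*(-12 - (-3)/(2*1))/(3*((-3/2/1))) = -13*(-12 - (-3)/2)/(3*((-3/2*1))) = -13*(-12 - 1*(-3/2))/(3*(-3/2)) = -13*(-2)*(-12 + 3/2)/(3*3) = -13*(-2)*(-21)/(3*3*2) = -26*7/6 = -91/3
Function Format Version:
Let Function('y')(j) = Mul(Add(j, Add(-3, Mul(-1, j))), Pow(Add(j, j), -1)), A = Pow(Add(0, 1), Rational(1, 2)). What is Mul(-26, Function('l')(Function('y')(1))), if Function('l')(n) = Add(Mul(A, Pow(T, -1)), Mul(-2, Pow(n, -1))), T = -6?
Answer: Rational(-91, 3) ≈ -30.333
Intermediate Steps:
A = 1 (A = Pow(1, Rational(1, 2)) = 1)
Function('y')(j) = Mul(Rational(-3, 2), Pow(j, -1)) (Function('y')(j) = Mul(-3, Pow(Mul(2, j), -1)) = Mul(-3, Mul(Rational(1, 2), Pow(j, -1))) = Mul(Rational(-3, 2), Pow(j, -1)))
Function('l')(n) = Add(Rational(-1, 6), Mul(-2, Pow(n, -1))) (Function('l')(n) = Add(Mul(1, Pow(-6, -1)), Mul(-2, Pow(n, -1))) = Add(Mul(1, Rational(-1, 6)), Mul(-2, Pow(n, -1))) = Add(Rational(-1, 6), Mul(-2, Pow(n, -1))))
Mul(-26, Function('l')(Function('y')(1))) = Mul(-26, Mul(Rational(1, 6), Pow(Mul(Rational(-3, 2), Pow(1, -1)), -1), Add(-12, Mul(-1, Mul(Rational(-3, 2), Pow(1, -1)))))) = Mul(-26, Mul(Rational(1, 6), Pow(Mul(Rational(-3, 2), 1), -1), Add(-12, Mul(-1, Mul(Rational(-3, 2), 1))))) = Mul(-26, Mul(Rational(1, 6), Pow(Rational(-3, 2), -1), Add(-12, Mul(-1, Rational(-3, 2))))) = Mul(-26, Mul(Rational(1, 6), Rational(-2, 3), Add(-12, Rational(3, 2)))) = Mul(-26, Mul(Rational(1, 6), Rational(-2, 3), Rational(-21, 2))) = Mul(-26, Rational(7, 6)) = Rational(-91, 3)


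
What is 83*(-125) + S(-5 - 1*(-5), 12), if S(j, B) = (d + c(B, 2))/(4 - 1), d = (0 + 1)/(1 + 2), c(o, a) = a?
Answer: -93368/9 ≈ -10374.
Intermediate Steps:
d = 1/3 ≈ 0.33333
S(j, B) = 7/9 (S(j, B) = (1/3 + 2)/(4 - 1) = (7/3)/3 = (7/3)*(1/3) = 7/9)
83*(-125) + S(-5 - 1*(-5), 12) = 83*(-125) + 7/9 = -10375 + 7/9 = -93368/9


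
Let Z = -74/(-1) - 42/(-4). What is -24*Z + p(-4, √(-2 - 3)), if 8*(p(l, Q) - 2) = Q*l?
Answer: -2026 - I*√5/2 ≈ -2026.0 - 1.118*I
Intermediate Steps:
Z = 169/2 (Z = -74*(-1) - 42*(-¼) = 74 + 21/2 = 169/2 ≈ 84.500)
p(l, Q) = 2 + Q*l/8 (p(l, Q) = 2 + (Q*l)/8 = 2 + Q*l/8)
-24*Z + p(-4, √(-2 - 3)) = -24*169/2 + (2 + (⅛)*√(-2 - 3)*(-4)) = -2028 + (2 + (⅛)*√(-5)*(-4)) = -2028 + (2 + (⅛)*(I*√5)*(-4)) = -2028 + (2 - I*√5/2) = -2026 - I*√5/2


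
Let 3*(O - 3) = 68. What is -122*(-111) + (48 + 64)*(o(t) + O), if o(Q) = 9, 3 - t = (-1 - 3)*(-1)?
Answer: 52274/3 ≈ 17425.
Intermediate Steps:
t = -1 (t = 3 - (-1 - 3)*(-1) = 3 - (-4)*(-1) = 3 - 1*4 = 3 - 4 = -1)
O = 77/3 (O = 3 + (⅓)*68 = 3 + 68/3 = 77/3 ≈ 25.667)
-122*(-111) + (48 + 64)*(o(t) + O) = -122*(-111) + (48 + 64)*(9 + 77/3) = 13542 + 112*(104/3) = 13542 + 11648/3 = 52274/3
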